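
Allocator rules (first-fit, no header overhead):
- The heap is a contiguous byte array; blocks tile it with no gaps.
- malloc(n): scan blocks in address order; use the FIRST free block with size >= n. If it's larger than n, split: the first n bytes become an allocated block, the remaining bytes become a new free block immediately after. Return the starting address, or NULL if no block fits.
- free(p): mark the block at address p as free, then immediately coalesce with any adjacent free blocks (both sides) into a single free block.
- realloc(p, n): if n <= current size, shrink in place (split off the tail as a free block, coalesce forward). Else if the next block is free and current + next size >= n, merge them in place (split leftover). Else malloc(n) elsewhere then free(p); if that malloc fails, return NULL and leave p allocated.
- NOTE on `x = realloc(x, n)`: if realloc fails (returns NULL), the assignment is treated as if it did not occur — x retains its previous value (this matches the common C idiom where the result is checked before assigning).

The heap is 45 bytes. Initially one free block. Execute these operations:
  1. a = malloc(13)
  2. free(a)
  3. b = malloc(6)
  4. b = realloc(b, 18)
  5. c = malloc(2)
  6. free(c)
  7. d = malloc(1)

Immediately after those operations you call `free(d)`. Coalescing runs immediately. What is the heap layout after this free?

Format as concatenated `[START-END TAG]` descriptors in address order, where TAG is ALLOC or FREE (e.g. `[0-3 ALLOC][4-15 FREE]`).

Answer: [0-17 ALLOC][18-44 FREE]

Derivation:
Op 1: a = malloc(13) -> a = 0; heap: [0-12 ALLOC][13-44 FREE]
Op 2: free(a) -> (freed a); heap: [0-44 FREE]
Op 3: b = malloc(6) -> b = 0; heap: [0-5 ALLOC][6-44 FREE]
Op 4: b = realloc(b, 18) -> b = 0; heap: [0-17 ALLOC][18-44 FREE]
Op 5: c = malloc(2) -> c = 18; heap: [0-17 ALLOC][18-19 ALLOC][20-44 FREE]
Op 6: free(c) -> (freed c); heap: [0-17 ALLOC][18-44 FREE]
Op 7: d = malloc(1) -> d = 18; heap: [0-17 ALLOC][18-18 ALLOC][19-44 FREE]
free(d): d = 18 -> block [18-18 ALLOC]; mark free, coalesce with adjacent free neighbors -> [0-17 ALLOC][18-44 FREE]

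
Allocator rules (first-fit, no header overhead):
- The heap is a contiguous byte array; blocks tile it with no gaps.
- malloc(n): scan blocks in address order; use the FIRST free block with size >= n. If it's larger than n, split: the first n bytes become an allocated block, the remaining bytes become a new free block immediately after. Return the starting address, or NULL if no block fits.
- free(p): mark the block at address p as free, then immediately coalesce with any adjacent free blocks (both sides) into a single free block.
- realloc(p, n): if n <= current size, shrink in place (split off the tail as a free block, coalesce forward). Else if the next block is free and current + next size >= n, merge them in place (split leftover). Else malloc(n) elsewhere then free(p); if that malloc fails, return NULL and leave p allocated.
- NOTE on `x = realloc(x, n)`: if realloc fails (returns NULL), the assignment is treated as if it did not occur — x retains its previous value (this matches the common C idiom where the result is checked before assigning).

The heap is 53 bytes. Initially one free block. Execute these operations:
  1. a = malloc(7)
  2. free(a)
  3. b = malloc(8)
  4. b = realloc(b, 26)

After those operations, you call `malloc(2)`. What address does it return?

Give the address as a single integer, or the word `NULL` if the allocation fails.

Answer: 26

Derivation:
Op 1: a = malloc(7) -> a = 0; heap: [0-6 ALLOC][7-52 FREE]
Op 2: free(a) -> (freed a); heap: [0-52 FREE]
Op 3: b = malloc(8) -> b = 0; heap: [0-7 ALLOC][8-52 FREE]
Op 4: b = realloc(b, 26) -> b = 0; heap: [0-25 ALLOC][26-52 FREE]
malloc(2): first-fit scan over [0-25 ALLOC][26-52 FREE] -> 26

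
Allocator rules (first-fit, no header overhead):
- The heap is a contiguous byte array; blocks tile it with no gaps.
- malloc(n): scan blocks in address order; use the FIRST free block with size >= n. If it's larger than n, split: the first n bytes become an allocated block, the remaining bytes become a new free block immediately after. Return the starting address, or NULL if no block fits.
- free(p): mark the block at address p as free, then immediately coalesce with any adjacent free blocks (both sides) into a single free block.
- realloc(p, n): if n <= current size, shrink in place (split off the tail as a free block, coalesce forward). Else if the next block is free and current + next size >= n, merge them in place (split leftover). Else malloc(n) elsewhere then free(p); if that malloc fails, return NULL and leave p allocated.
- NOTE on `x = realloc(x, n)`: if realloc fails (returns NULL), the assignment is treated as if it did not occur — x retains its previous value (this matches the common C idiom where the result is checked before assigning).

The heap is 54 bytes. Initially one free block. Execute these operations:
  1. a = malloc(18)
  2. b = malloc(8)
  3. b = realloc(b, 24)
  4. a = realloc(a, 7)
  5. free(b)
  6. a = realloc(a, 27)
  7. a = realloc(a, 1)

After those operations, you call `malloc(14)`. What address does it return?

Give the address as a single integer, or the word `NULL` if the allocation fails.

Op 1: a = malloc(18) -> a = 0; heap: [0-17 ALLOC][18-53 FREE]
Op 2: b = malloc(8) -> b = 18; heap: [0-17 ALLOC][18-25 ALLOC][26-53 FREE]
Op 3: b = realloc(b, 24) -> b = 18; heap: [0-17 ALLOC][18-41 ALLOC][42-53 FREE]
Op 4: a = realloc(a, 7) -> a = 0; heap: [0-6 ALLOC][7-17 FREE][18-41 ALLOC][42-53 FREE]
Op 5: free(b) -> (freed b); heap: [0-6 ALLOC][7-53 FREE]
Op 6: a = realloc(a, 27) -> a = 0; heap: [0-26 ALLOC][27-53 FREE]
Op 7: a = realloc(a, 1) -> a = 0; heap: [0-0 ALLOC][1-53 FREE]
malloc(14): first-fit scan over [0-0 ALLOC][1-53 FREE] -> 1

Answer: 1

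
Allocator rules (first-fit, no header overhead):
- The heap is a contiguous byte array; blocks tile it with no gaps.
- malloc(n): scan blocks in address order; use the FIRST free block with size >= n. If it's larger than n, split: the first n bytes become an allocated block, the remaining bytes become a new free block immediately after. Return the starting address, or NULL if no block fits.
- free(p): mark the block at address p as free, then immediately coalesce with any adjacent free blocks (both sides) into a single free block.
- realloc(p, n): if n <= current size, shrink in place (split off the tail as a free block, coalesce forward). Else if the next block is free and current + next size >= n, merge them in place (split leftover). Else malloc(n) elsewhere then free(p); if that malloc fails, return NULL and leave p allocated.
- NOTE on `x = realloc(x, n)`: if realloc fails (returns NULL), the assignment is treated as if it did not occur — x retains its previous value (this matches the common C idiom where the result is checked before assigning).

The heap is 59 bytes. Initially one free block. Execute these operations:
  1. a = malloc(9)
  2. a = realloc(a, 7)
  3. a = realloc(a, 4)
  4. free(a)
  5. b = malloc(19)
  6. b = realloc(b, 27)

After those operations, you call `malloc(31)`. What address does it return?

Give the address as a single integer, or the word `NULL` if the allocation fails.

Op 1: a = malloc(9) -> a = 0; heap: [0-8 ALLOC][9-58 FREE]
Op 2: a = realloc(a, 7) -> a = 0; heap: [0-6 ALLOC][7-58 FREE]
Op 3: a = realloc(a, 4) -> a = 0; heap: [0-3 ALLOC][4-58 FREE]
Op 4: free(a) -> (freed a); heap: [0-58 FREE]
Op 5: b = malloc(19) -> b = 0; heap: [0-18 ALLOC][19-58 FREE]
Op 6: b = realloc(b, 27) -> b = 0; heap: [0-26 ALLOC][27-58 FREE]
malloc(31): first-fit scan over [0-26 ALLOC][27-58 FREE] -> 27

Answer: 27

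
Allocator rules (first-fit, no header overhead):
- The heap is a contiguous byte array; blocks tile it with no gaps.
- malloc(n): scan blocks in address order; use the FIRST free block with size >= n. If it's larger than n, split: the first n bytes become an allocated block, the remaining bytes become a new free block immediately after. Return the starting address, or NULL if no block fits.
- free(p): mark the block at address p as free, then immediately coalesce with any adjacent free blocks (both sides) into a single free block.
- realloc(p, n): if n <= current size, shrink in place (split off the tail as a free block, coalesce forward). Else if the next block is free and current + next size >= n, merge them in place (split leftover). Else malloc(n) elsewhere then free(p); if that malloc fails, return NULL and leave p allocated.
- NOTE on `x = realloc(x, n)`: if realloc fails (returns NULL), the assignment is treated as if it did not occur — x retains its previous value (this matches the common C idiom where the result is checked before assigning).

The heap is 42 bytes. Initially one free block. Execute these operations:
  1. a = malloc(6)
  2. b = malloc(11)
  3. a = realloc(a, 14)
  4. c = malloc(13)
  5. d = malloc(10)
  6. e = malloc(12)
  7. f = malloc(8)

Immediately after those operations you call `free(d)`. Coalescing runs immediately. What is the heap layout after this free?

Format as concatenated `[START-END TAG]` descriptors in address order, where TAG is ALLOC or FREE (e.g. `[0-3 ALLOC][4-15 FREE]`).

Op 1: a = malloc(6) -> a = 0; heap: [0-5 ALLOC][6-41 FREE]
Op 2: b = malloc(11) -> b = 6; heap: [0-5 ALLOC][6-16 ALLOC][17-41 FREE]
Op 3: a = realloc(a, 14) -> a = 17; heap: [0-5 FREE][6-16 ALLOC][17-30 ALLOC][31-41 FREE]
Op 4: c = malloc(13) -> c = NULL; heap: [0-5 FREE][6-16 ALLOC][17-30 ALLOC][31-41 FREE]
Op 5: d = malloc(10) -> d = 31; heap: [0-5 FREE][6-16 ALLOC][17-30 ALLOC][31-40 ALLOC][41-41 FREE]
Op 6: e = malloc(12) -> e = NULL; heap: [0-5 FREE][6-16 ALLOC][17-30 ALLOC][31-40 ALLOC][41-41 FREE]
Op 7: f = malloc(8) -> f = NULL; heap: [0-5 FREE][6-16 ALLOC][17-30 ALLOC][31-40 ALLOC][41-41 FREE]
free(d): d = 31 -> block [31-40 ALLOC]; mark free, coalesce with adjacent free neighbors -> [0-5 FREE][6-16 ALLOC][17-30 ALLOC][31-41 FREE]

Answer: [0-5 FREE][6-16 ALLOC][17-30 ALLOC][31-41 FREE]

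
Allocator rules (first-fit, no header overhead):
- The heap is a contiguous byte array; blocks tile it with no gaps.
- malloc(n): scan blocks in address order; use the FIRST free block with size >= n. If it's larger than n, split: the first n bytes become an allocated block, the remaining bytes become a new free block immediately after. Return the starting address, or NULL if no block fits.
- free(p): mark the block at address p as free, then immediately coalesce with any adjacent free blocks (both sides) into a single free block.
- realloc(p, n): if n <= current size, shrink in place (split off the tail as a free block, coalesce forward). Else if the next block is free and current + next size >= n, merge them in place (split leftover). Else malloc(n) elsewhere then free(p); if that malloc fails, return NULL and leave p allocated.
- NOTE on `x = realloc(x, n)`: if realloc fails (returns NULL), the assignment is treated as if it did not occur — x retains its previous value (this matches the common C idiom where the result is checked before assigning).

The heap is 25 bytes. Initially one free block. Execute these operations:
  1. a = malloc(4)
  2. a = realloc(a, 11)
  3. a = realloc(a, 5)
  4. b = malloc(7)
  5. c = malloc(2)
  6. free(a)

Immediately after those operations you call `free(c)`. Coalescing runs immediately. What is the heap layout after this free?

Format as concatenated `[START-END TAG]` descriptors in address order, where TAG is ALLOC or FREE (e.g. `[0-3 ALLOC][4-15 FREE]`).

Answer: [0-4 FREE][5-11 ALLOC][12-24 FREE]

Derivation:
Op 1: a = malloc(4) -> a = 0; heap: [0-3 ALLOC][4-24 FREE]
Op 2: a = realloc(a, 11) -> a = 0; heap: [0-10 ALLOC][11-24 FREE]
Op 3: a = realloc(a, 5) -> a = 0; heap: [0-4 ALLOC][5-24 FREE]
Op 4: b = malloc(7) -> b = 5; heap: [0-4 ALLOC][5-11 ALLOC][12-24 FREE]
Op 5: c = malloc(2) -> c = 12; heap: [0-4 ALLOC][5-11 ALLOC][12-13 ALLOC][14-24 FREE]
Op 6: free(a) -> (freed a); heap: [0-4 FREE][5-11 ALLOC][12-13 ALLOC][14-24 FREE]
free(c): c = 12 -> block [12-13 ALLOC]; mark free, coalesce with adjacent free neighbors -> [0-4 FREE][5-11 ALLOC][12-24 FREE]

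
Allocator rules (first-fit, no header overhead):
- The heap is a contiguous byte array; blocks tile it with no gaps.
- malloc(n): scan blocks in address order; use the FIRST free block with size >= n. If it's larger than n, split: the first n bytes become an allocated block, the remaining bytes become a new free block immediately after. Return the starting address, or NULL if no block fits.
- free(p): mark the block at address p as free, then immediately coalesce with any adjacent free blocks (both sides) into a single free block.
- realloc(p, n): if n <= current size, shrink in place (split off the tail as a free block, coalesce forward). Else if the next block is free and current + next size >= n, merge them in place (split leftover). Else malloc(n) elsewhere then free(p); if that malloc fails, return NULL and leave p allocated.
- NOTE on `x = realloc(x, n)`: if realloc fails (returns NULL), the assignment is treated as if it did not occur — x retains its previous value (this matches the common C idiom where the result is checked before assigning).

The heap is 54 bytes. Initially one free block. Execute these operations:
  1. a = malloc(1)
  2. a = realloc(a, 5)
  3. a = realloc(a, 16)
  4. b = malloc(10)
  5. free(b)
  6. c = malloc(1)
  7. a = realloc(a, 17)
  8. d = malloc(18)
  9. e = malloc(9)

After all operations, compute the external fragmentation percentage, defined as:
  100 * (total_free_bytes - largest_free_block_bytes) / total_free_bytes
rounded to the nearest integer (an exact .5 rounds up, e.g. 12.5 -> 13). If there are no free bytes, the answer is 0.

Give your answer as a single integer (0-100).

Answer: 22

Derivation:
Op 1: a = malloc(1) -> a = 0; heap: [0-0 ALLOC][1-53 FREE]
Op 2: a = realloc(a, 5) -> a = 0; heap: [0-4 ALLOC][5-53 FREE]
Op 3: a = realloc(a, 16) -> a = 0; heap: [0-15 ALLOC][16-53 FREE]
Op 4: b = malloc(10) -> b = 16; heap: [0-15 ALLOC][16-25 ALLOC][26-53 FREE]
Op 5: free(b) -> (freed b); heap: [0-15 ALLOC][16-53 FREE]
Op 6: c = malloc(1) -> c = 16; heap: [0-15 ALLOC][16-16 ALLOC][17-53 FREE]
Op 7: a = realloc(a, 17) -> a = 17; heap: [0-15 FREE][16-16 ALLOC][17-33 ALLOC][34-53 FREE]
Op 8: d = malloc(18) -> d = 34; heap: [0-15 FREE][16-16 ALLOC][17-33 ALLOC][34-51 ALLOC][52-53 FREE]
Op 9: e = malloc(9) -> e = 0; heap: [0-8 ALLOC][9-15 FREE][16-16 ALLOC][17-33 ALLOC][34-51 ALLOC][52-53 FREE]
Free blocks: [7 2] total_free=9 largest=7 -> 100*(9-7)/9 = 200/9 ≈ 22.222 -> rounds to 22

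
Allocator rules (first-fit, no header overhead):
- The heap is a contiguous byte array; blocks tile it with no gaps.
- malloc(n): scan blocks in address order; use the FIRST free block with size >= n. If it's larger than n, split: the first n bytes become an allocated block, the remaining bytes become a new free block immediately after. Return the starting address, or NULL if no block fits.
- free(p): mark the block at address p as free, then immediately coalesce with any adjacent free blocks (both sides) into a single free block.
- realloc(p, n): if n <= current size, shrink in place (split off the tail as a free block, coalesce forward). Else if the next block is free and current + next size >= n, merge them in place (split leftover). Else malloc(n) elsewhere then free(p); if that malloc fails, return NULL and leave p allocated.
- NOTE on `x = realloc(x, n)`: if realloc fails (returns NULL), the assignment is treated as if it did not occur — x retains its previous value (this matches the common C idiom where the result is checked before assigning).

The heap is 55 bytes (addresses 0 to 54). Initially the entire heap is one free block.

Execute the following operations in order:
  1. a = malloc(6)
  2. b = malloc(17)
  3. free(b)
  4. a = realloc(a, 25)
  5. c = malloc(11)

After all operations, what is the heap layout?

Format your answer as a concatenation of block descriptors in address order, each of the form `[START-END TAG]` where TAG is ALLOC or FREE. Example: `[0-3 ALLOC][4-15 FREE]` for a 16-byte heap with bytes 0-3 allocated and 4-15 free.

Op 1: a = malloc(6) -> a = 0; heap: [0-5 ALLOC][6-54 FREE]
Op 2: b = malloc(17) -> b = 6; heap: [0-5 ALLOC][6-22 ALLOC][23-54 FREE]
Op 3: free(b) -> (freed b); heap: [0-5 ALLOC][6-54 FREE]
Op 4: a = realloc(a, 25) -> a = 0; heap: [0-24 ALLOC][25-54 FREE]
Op 5: c = malloc(11) -> c = 25; heap: [0-24 ALLOC][25-35 ALLOC][36-54 FREE]

Answer: [0-24 ALLOC][25-35 ALLOC][36-54 FREE]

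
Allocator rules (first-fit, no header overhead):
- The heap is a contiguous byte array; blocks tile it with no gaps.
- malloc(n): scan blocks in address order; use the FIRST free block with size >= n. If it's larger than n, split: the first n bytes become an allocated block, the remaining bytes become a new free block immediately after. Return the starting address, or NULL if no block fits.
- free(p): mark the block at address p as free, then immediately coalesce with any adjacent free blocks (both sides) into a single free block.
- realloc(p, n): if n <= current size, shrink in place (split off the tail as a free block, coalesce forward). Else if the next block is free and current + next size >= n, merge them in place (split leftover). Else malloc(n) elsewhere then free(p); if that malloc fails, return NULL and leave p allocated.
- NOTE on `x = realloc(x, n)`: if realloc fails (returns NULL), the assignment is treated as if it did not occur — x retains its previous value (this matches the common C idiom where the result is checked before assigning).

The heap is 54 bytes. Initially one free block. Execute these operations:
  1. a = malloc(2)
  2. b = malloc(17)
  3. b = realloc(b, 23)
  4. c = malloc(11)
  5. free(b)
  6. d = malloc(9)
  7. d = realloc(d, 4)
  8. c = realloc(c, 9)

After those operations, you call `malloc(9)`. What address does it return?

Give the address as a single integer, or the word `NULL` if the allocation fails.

Op 1: a = malloc(2) -> a = 0; heap: [0-1 ALLOC][2-53 FREE]
Op 2: b = malloc(17) -> b = 2; heap: [0-1 ALLOC][2-18 ALLOC][19-53 FREE]
Op 3: b = realloc(b, 23) -> b = 2; heap: [0-1 ALLOC][2-24 ALLOC][25-53 FREE]
Op 4: c = malloc(11) -> c = 25; heap: [0-1 ALLOC][2-24 ALLOC][25-35 ALLOC][36-53 FREE]
Op 5: free(b) -> (freed b); heap: [0-1 ALLOC][2-24 FREE][25-35 ALLOC][36-53 FREE]
Op 6: d = malloc(9) -> d = 2; heap: [0-1 ALLOC][2-10 ALLOC][11-24 FREE][25-35 ALLOC][36-53 FREE]
Op 7: d = realloc(d, 4) -> d = 2; heap: [0-1 ALLOC][2-5 ALLOC][6-24 FREE][25-35 ALLOC][36-53 FREE]
Op 8: c = realloc(c, 9) -> c = 25; heap: [0-1 ALLOC][2-5 ALLOC][6-24 FREE][25-33 ALLOC][34-53 FREE]
malloc(9): first-fit scan over [0-1 ALLOC][2-5 ALLOC][6-24 FREE][25-33 ALLOC][34-53 FREE] -> 6

Answer: 6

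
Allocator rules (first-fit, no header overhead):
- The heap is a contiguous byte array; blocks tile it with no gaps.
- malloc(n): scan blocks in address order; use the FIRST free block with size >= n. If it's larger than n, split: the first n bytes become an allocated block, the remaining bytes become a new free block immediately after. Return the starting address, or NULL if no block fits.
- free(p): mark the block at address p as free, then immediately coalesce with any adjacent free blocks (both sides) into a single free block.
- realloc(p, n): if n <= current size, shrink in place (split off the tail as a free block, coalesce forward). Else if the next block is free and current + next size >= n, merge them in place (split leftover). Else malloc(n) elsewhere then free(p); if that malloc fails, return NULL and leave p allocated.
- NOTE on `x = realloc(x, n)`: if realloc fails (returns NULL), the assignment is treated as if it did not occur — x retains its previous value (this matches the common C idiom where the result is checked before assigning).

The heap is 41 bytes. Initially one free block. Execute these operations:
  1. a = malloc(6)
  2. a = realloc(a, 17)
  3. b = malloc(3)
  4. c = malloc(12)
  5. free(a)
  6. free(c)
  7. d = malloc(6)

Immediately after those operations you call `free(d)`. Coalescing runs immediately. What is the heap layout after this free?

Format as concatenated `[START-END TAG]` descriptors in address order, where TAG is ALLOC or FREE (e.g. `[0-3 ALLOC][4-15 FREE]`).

Op 1: a = malloc(6) -> a = 0; heap: [0-5 ALLOC][6-40 FREE]
Op 2: a = realloc(a, 17) -> a = 0; heap: [0-16 ALLOC][17-40 FREE]
Op 3: b = malloc(3) -> b = 17; heap: [0-16 ALLOC][17-19 ALLOC][20-40 FREE]
Op 4: c = malloc(12) -> c = 20; heap: [0-16 ALLOC][17-19 ALLOC][20-31 ALLOC][32-40 FREE]
Op 5: free(a) -> (freed a); heap: [0-16 FREE][17-19 ALLOC][20-31 ALLOC][32-40 FREE]
Op 6: free(c) -> (freed c); heap: [0-16 FREE][17-19 ALLOC][20-40 FREE]
Op 7: d = malloc(6) -> d = 0; heap: [0-5 ALLOC][6-16 FREE][17-19 ALLOC][20-40 FREE]
free(d): d = 0 -> block [0-5 ALLOC]; mark free, coalesce with adjacent free neighbors -> [0-16 FREE][17-19 ALLOC][20-40 FREE]

Answer: [0-16 FREE][17-19 ALLOC][20-40 FREE]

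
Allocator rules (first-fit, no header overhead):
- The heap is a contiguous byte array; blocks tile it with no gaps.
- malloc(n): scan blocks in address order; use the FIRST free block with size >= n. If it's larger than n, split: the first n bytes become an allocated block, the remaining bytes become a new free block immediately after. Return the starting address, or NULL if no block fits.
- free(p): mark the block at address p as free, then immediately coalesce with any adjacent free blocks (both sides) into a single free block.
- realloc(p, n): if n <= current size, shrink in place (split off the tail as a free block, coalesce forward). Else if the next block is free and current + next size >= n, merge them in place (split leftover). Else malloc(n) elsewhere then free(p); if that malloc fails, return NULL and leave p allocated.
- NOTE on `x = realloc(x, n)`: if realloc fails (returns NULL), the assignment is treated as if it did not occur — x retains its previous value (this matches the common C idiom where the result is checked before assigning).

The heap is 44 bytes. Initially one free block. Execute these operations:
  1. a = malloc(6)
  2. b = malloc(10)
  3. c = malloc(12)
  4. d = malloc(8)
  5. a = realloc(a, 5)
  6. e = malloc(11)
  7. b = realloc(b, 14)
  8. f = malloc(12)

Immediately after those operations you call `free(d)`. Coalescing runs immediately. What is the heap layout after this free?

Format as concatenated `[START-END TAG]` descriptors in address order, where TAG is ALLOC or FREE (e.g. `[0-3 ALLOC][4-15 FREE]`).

Op 1: a = malloc(6) -> a = 0; heap: [0-5 ALLOC][6-43 FREE]
Op 2: b = malloc(10) -> b = 6; heap: [0-5 ALLOC][6-15 ALLOC][16-43 FREE]
Op 3: c = malloc(12) -> c = 16; heap: [0-5 ALLOC][6-15 ALLOC][16-27 ALLOC][28-43 FREE]
Op 4: d = malloc(8) -> d = 28; heap: [0-5 ALLOC][6-15 ALLOC][16-27 ALLOC][28-35 ALLOC][36-43 FREE]
Op 5: a = realloc(a, 5) -> a = 0; heap: [0-4 ALLOC][5-5 FREE][6-15 ALLOC][16-27 ALLOC][28-35 ALLOC][36-43 FREE]
Op 6: e = malloc(11) -> e = NULL; heap: [0-4 ALLOC][5-5 FREE][6-15 ALLOC][16-27 ALLOC][28-35 ALLOC][36-43 FREE]
Op 7: b = realloc(b, 14) -> NULL (b unchanged); heap: [0-4 ALLOC][5-5 FREE][6-15 ALLOC][16-27 ALLOC][28-35 ALLOC][36-43 FREE]
Op 8: f = malloc(12) -> f = NULL; heap: [0-4 ALLOC][5-5 FREE][6-15 ALLOC][16-27 ALLOC][28-35 ALLOC][36-43 FREE]
free(d): d = 28 -> block [28-35 ALLOC]; mark free, coalesce with adjacent free neighbors -> [0-4 ALLOC][5-5 FREE][6-15 ALLOC][16-27 ALLOC][28-43 FREE]

Answer: [0-4 ALLOC][5-5 FREE][6-15 ALLOC][16-27 ALLOC][28-43 FREE]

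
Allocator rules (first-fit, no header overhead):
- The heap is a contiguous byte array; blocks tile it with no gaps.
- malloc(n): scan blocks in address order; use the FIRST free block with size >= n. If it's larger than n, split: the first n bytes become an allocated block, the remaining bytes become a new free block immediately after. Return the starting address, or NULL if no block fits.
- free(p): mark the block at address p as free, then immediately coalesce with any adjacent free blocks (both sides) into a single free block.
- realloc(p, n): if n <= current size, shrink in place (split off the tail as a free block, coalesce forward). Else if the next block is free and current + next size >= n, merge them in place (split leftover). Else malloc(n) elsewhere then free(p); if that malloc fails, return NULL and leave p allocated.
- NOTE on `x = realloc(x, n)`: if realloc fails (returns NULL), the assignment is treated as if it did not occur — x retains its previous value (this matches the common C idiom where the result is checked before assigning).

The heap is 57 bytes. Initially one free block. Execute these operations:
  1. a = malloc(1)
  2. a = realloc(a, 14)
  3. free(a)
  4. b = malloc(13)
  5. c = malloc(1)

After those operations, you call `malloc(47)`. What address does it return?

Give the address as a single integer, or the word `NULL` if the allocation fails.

Answer: NULL

Derivation:
Op 1: a = malloc(1) -> a = 0; heap: [0-0 ALLOC][1-56 FREE]
Op 2: a = realloc(a, 14) -> a = 0; heap: [0-13 ALLOC][14-56 FREE]
Op 3: free(a) -> (freed a); heap: [0-56 FREE]
Op 4: b = malloc(13) -> b = 0; heap: [0-12 ALLOC][13-56 FREE]
Op 5: c = malloc(1) -> c = 13; heap: [0-12 ALLOC][13-13 ALLOC][14-56 FREE]
malloc(47): first-fit scan over [0-12 ALLOC][13-13 ALLOC][14-56 FREE] -> NULL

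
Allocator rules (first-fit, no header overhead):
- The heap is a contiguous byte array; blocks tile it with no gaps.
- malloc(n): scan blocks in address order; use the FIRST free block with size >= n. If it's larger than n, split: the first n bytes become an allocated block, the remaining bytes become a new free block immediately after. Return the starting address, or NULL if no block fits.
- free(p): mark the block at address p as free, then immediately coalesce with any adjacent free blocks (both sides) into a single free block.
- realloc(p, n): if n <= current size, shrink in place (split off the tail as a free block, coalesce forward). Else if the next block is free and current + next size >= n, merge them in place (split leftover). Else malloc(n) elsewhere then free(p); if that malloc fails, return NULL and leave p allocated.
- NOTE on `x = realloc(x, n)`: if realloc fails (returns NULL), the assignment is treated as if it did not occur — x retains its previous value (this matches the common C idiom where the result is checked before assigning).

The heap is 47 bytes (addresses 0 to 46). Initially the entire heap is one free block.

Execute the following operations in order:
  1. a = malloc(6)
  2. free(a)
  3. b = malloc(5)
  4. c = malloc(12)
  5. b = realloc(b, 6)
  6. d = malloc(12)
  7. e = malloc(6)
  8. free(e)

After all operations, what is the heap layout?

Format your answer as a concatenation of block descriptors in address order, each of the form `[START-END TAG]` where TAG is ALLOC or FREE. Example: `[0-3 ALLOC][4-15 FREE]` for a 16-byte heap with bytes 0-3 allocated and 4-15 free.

Op 1: a = malloc(6) -> a = 0; heap: [0-5 ALLOC][6-46 FREE]
Op 2: free(a) -> (freed a); heap: [0-46 FREE]
Op 3: b = malloc(5) -> b = 0; heap: [0-4 ALLOC][5-46 FREE]
Op 4: c = malloc(12) -> c = 5; heap: [0-4 ALLOC][5-16 ALLOC][17-46 FREE]
Op 5: b = realloc(b, 6) -> b = 17; heap: [0-4 FREE][5-16 ALLOC][17-22 ALLOC][23-46 FREE]
Op 6: d = malloc(12) -> d = 23; heap: [0-4 FREE][5-16 ALLOC][17-22 ALLOC][23-34 ALLOC][35-46 FREE]
Op 7: e = malloc(6) -> e = 35; heap: [0-4 FREE][5-16 ALLOC][17-22 ALLOC][23-34 ALLOC][35-40 ALLOC][41-46 FREE]
Op 8: free(e) -> (freed e); heap: [0-4 FREE][5-16 ALLOC][17-22 ALLOC][23-34 ALLOC][35-46 FREE]

Answer: [0-4 FREE][5-16 ALLOC][17-22 ALLOC][23-34 ALLOC][35-46 FREE]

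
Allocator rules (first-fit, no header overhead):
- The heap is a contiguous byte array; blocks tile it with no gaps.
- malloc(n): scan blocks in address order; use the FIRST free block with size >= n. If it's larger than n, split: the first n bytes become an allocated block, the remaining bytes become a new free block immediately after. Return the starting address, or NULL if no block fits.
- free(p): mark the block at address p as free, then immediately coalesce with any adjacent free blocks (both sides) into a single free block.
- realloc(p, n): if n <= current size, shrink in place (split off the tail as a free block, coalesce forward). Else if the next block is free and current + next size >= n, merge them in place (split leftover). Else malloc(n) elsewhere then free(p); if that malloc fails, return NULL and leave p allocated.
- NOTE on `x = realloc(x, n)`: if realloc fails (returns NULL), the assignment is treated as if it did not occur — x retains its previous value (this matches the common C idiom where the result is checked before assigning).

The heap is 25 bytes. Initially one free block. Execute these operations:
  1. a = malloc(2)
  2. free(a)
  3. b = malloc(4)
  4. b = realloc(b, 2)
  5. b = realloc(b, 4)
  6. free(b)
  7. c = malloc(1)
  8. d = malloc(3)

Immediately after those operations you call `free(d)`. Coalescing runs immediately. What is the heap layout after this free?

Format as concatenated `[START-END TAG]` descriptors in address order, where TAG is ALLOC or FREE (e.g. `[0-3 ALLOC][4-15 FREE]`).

Op 1: a = malloc(2) -> a = 0; heap: [0-1 ALLOC][2-24 FREE]
Op 2: free(a) -> (freed a); heap: [0-24 FREE]
Op 3: b = malloc(4) -> b = 0; heap: [0-3 ALLOC][4-24 FREE]
Op 4: b = realloc(b, 2) -> b = 0; heap: [0-1 ALLOC][2-24 FREE]
Op 5: b = realloc(b, 4) -> b = 0; heap: [0-3 ALLOC][4-24 FREE]
Op 6: free(b) -> (freed b); heap: [0-24 FREE]
Op 7: c = malloc(1) -> c = 0; heap: [0-0 ALLOC][1-24 FREE]
Op 8: d = malloc(3) -> d = 1; heap: [0-0 ALLOC][1-3 ALLOC][4-24 FREE]
free(d): d = 1 -> block [1-3 ALLOC]; mark free, coalesce with adjacent free neighbors -> [0-0 ALLOC][1-24 FREE]

Answer: [0-0 ALLOC][1-24 FREE]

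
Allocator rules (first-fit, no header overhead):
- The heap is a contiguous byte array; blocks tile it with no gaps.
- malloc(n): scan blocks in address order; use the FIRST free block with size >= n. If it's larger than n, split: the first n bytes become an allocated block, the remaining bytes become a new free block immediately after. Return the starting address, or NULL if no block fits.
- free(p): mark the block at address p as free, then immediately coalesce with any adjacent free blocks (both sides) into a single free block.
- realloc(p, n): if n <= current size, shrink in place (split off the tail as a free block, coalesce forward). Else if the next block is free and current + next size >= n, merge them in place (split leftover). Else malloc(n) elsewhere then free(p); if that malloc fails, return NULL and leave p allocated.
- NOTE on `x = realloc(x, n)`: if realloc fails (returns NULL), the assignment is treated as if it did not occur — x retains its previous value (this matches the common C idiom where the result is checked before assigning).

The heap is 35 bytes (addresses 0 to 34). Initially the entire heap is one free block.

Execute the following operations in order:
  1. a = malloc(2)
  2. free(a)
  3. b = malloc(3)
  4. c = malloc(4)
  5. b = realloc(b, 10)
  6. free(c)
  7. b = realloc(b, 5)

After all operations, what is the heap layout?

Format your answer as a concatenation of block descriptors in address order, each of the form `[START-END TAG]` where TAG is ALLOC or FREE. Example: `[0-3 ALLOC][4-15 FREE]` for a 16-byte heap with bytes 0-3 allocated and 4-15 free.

Answer: [0-6 FREE][7-11 ALLOC][12-34 FREE]

Derivation:
Op 1: a = malloc(2) -> a = 0; heap: [0-1 ALLOC][2-34 FREE]
Op 2: free(a) -> (freed a); heap: [0-34 FREE]
Op 3: b = malloc(3) -> b = 0; heap: [0-2 ALLOC][3-34 FREE]
Op 4: c = malloc(4) -> c = 3; heap: [0-2 ALLOC][3-6 ALLOC][7-34 FREE]
Op 5: b = realloc(b, 10) -> b = 7; heap: [0-2 FREE][3-6 ALLOC][7-16 ALLOC][17-34 FREE]
Op 6: free(c) -> (freed c); heap: [0-6 FREE][7-16 ALLOC][17-34 FREE]
Op 7: b = realloc(b, 5) -> b = 7; heap: [0-6 FREE][7-11 ALLOC][12-34 FREE]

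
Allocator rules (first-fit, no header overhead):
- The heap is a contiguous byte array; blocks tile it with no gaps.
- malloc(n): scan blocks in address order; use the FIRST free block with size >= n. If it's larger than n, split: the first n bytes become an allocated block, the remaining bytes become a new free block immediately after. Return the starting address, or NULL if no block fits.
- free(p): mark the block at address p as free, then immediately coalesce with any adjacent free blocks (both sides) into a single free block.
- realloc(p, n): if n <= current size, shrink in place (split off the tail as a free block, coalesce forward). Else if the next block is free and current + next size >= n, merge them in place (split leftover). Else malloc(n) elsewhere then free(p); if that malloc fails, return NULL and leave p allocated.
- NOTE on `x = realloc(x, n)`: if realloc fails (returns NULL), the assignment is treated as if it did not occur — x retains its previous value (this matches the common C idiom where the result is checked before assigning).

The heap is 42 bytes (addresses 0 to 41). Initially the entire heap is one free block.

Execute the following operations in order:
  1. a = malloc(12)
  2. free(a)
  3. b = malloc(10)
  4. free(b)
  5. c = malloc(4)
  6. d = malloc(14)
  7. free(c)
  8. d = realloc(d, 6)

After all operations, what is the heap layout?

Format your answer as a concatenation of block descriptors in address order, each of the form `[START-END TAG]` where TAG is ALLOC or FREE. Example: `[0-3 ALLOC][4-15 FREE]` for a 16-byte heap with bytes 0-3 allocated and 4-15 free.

Answer: [0-3 FREE][4-9 ALLOC][10-41 FREE]

Derivation:
Op 1: a = malloc(12) -> a = 0; heap: [0-11 ALLOC][12-41 FREE]
Op 2: free(a) -> (freed a); heap: [0-41 FREE]
Op 3: b = malloc(10) -> b = 0; heap: [0-9 ALLOC][10-41 FREE]
Op 4: free(b) -> (freed b); heap: [0-41 FREE]
Op 5: c = malloc(4) -> c = 0; heap: [0-3 ALLOC][4-41 FREE]
Op 6: d = malloc(14) -> d = 4; heap: [0-3 ALLOC][4-17 ALLOC][18-41 FREE]
Op 7: free(c) -> (freed c); heap: [0-3 FREE][4-17 ALLOC][18-41 FREE]
Op 8: d = realloc(d, 6) -> d = 4; heap: [0-3 FREE][4-9 ALLOC][10-41 FREE]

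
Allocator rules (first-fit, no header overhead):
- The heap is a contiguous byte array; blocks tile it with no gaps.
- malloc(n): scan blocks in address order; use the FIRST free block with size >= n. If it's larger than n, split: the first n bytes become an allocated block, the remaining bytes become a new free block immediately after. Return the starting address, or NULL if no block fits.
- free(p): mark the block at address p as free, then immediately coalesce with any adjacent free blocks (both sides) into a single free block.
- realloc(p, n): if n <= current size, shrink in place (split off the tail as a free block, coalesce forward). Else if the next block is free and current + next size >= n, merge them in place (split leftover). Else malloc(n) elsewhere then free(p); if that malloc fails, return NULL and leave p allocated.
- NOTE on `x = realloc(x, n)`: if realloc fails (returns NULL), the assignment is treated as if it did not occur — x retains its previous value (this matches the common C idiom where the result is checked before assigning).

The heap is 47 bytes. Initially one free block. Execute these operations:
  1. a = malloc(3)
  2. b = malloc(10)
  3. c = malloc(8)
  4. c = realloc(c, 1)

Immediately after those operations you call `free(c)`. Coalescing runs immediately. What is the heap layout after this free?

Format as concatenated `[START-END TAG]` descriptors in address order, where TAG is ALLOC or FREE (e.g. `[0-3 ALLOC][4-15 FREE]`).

Op 1: a = malloc(3) -> a = 0; heap: [0-2 ALLOC][3-46 FREE]
Op 2: b = malloc(10) -> b = 3; heap: [0-2 ALLOC][3-12 ALLOC][13-46 FREE]
Op 3: c = malloc(8) -> c = 13; heap: [0-2 ALLOC][3-12 ALLOC][13-20 ALLOC][21-46 FREE]
Op 4: c = realloc(c, 1) -> c = 13; heap: [0-2 ALLOC][3-12 ALLOC][13-13 ALLOC][14-46 FREE]
free(c): c = 13 -> block [13-13 ALLOC]; mark free, coalesce with adjacent free neighbors -> [0-2 ALLOC][3-12 ALLOC][13-46 FREE]

Answer: [0-2 ALLOC][3-12 ALLOC][13-46 FREE]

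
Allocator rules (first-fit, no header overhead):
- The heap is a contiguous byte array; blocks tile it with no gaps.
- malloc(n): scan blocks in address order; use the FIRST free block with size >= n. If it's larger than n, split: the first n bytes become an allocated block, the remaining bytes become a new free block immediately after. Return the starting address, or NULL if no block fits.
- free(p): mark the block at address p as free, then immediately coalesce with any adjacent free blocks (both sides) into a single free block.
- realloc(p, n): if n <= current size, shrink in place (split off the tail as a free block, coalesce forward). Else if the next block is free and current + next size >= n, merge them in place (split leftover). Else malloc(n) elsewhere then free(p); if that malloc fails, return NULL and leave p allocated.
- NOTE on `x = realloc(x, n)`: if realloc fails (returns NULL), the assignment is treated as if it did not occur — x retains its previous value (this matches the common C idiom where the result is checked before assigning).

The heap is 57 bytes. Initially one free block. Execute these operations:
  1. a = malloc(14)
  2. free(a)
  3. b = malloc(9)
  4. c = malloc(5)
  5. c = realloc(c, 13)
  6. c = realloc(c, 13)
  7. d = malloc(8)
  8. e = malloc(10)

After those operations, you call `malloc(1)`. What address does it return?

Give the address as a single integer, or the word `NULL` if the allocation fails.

Op 1: a = malloc(14) -> a = 0; heap: [0-13 ALLOC][14-56 FREE]
Op 2: free(a) -> (freed a); heap: [0-56 FREE]
Op 3: b = malloc(9) -> b = 0; heap: [0-8 ALLOC][9-56 FREE]
Op 4: c = malloc(5) -> c = 9; heap: [0-8 ALLOC][9-13 ALLOC][14-56 FREE]
Op 5: c = realloc(c, 13) -> c = 9; heap: [0-8 ALLOC][9-21 ALLOC][22-56 FREE]
Op 6: c = realloc(c, 13) -> c = 9; heap: [0-8 ALLOC][9-21 ALLOC][22-56 FREE]
Op 7: d = malloc(8) -> d = 22; heap: [0-8 ALLOC][9-21 ALLOC][22-29 ALLOC][30-56 FREE]
Op 8: e = malloc(10) -> e = 30; heap: [0-8 ALLOC][9-21 ALLOC][22-29 ALLOC][30-39 ALLOC][40-56 FREE]
malloc(1): first-fit scan over [0-8 ALLOC][9-21 ALLOC][22-29 ALLOC][30-39 ALLOC][40-56 FREE] -> 40

Answer: 40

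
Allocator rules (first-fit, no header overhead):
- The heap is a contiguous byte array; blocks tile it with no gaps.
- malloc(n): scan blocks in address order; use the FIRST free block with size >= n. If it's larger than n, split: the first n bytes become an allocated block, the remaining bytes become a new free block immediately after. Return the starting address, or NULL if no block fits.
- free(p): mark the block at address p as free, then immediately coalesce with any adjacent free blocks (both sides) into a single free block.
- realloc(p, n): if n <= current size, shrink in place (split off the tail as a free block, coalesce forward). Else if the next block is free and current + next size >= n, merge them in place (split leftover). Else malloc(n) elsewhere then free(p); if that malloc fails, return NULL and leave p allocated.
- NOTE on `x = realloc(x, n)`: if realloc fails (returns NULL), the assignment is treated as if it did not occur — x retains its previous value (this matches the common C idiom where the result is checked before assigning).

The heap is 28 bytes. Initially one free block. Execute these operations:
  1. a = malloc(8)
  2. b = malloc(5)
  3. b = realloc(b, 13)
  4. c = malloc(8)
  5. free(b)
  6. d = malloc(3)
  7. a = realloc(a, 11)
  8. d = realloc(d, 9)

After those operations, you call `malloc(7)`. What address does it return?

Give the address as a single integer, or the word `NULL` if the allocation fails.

Op 1: a = malloc(8) -> a = 0; heap: [0-7 ALLOC][8-27 FREE]
Op 2: b = malloc(5) -> b = 8; heap: [0-7 ALLOC][8-12 ALLOC][13-27 FREE]
Op 3: b = realloc(b, 13) -> b = 8; heap: [0-7 ALLOC][8-20 ALLOC][21-27 FREE]
Op 4: c = malloc(8) -> c = NULL; heap: [0-7 ALLOC][8-20 ALLOC][21-27 FREE]
Op 5: free(b) -> (freed b); heap: [0-7 ALLOC][8-27 FREE]
Op 6: d = malloc(3) -> d = 8; heap: [0-7 ALLOC][8-10 ALLOC][11-27 FREE]
Op 7: a = realloc(a, 11) -> a = 11; heap: [0-7 FREE][8-10 ALLOC][11-21 ALLOC][22-27 FREE]
Op 8: d = realloc(d, 9) -> NULL (d unchanged); heap: [0-7 FREE][8-10 ALLOC][11-21 ALLOC][22-27 FREE]
malloc(7): first-fit scan over [0-7 FREE][8-10 ALLOC][11-21 ALLOC][22-27 FREE] -> 0

Answer: 0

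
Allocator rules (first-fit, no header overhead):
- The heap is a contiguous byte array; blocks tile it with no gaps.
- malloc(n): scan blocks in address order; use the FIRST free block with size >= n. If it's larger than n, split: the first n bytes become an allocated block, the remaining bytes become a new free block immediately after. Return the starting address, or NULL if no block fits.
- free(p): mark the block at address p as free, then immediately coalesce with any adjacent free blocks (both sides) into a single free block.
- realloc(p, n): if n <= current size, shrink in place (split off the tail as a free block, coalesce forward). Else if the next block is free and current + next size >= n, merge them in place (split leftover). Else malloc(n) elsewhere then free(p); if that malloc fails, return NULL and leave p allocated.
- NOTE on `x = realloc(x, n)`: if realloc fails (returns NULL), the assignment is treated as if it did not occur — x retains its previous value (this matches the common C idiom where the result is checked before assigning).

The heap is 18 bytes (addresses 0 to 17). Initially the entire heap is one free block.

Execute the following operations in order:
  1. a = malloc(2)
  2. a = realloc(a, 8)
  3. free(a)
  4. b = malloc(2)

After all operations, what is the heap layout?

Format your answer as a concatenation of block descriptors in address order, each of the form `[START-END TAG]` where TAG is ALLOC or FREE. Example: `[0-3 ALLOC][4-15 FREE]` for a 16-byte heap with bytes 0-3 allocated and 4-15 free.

Op 1: a = malloc(2) -> a = 0; heap: [0-1 ALLOC][2-17 FREE]
Op 2: a = realloc(a, 8) -> a = 0; heap: [0-7 ALLOC][8-17 FREE]
Op 3: free(a) -> (freed a); heap: [0-17 FREE]
Op 4: b = malloc(2) -> b = 0; heap: [0-1 ALLOC][2-17 FREE]

Answer: [0-1 ALLOC][2-17 FREE]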